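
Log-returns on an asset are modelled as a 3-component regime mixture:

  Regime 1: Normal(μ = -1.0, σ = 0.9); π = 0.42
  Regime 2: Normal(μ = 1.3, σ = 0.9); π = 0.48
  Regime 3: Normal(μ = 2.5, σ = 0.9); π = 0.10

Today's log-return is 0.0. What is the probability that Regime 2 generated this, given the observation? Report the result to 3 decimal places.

0.425

Apply Bayes' rule: the posterior for each component is proportional to its prior times its likelihood at x.
Evaluate each component's likelihood at the observed value:
  f_1 = 0.239103
  f_2 = 0.156173
  f_3 = 0.00935726
Weight by the priors:
  π_1·f_1 = 0.42 × 0.239103 = 0.100423
  π_2·f_2 = 0.48 × 0.156173 = 0.0749633
  π_3·f_3 = 0.10 × 0.00935726 = 0.000935726
Sum: 0.100423 + 0.0749633 + 0.000935726 = 0.176322
Responsibility of Regime 2: 0.0749633 / 0.176322 ≈ 0.425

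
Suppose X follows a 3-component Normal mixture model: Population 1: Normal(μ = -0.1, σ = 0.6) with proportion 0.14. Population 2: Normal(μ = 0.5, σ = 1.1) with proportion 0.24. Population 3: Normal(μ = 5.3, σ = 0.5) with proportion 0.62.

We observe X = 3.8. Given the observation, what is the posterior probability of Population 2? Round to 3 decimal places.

0.150

By Bayes' theorem, P(k | x) = π_k f_k(x) / Σ_j π_j f_j(x).
Evaluate each component's likelihood at the observed value:
  p_1 = 4.44926e-10
  p_2 = 0.00402895
  p_3 = 0.0088637
Multiply by the mixture weights:
  π_1·p_1 = 0.14 × 4.44926e-10 = 6.22897e-11
  π_2·p_2 = 0.24 × 0.00402895 = 0.000966949
  π_3·p_3 = 0.62 × 0.0088637 = 0.00549549
Marginal: 6.22897e-11 + 0.000966949 + 0.00549549 = 0.00646244
So the posterior for Population 2 is 0.000966949 / 0.00646244 ≈ 0.150.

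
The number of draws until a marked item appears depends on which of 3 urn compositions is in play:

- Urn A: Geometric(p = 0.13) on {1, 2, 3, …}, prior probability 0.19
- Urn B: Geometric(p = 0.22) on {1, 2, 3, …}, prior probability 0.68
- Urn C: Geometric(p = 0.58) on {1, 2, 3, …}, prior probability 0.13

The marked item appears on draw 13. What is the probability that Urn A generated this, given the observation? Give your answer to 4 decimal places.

By Bayes' theorem, P(k | x) = P(Z=k) f_k(x) / Σ_j P(Z=j) f_j(x).
Evaluate each component's likelihood at the observed value:
  p_A = 0.0244441
  p_B = 0.0111573
  p_C = 1.74751e-05
Multiply by the mixture weights:
  P(Z=A)·p_A = 0.19 × 0.0244441 = 0.00464438
  P(Z=B)·p_B = 0.68 × 0.0111573 = 0.00758694
  P(Z=C)·p_C = 0.13 × 1.74751e-05 = 2.27176e-06
Evidence: 0.00464438 + 0.00758694 + 2.27176e-06 = 0.0122336
P(Urn A | data) ≈ 0.3796

0.3796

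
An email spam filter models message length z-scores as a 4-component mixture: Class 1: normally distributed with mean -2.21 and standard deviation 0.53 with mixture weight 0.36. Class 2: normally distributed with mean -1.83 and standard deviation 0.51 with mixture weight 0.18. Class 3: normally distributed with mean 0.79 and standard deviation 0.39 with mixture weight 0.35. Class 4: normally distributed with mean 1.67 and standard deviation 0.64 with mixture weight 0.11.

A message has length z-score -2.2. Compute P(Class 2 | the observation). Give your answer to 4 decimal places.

0.2854

Apply Bayes' rule: the posterior for each component is proportional to its prior times its likelihood at x.
Component likelihoods at x = -2.2:
  L_1 = 0.752587
  L_2 = 0.601239
  L_3 = 1.76365e-13
  L_4 = 7.15825e-09
Unnormalised posteriors:
  π_1·L_1 = 0.36 × 0.752587 = 0.270931
  π_2·L_2 = 0.18 × 0.601239 = 0.108223
  π_3·L_3 = 0.35 × 1.76365e-13 = 6.17279e-14
  π_4·L_4 = 0.11 × 7.15825e-09 = 7.87408e-10
Denominator: 0.270931 + 0.108223 + 6.17279e-14 + 7.87408e-10 = 0.379155
So the posterior for Class 2 is 0.108223 / 0.379155 ≈ 0.2854.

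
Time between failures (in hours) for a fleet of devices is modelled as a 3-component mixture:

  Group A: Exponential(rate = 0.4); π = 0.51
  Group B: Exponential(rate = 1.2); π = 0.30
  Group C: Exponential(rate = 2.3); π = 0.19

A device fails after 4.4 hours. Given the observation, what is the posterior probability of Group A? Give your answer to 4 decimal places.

Posterior ∝ prior × likelihood, so P(k | x) ∝ π_k f_k(x); normalise over all components.
Component likelihoods at x = 4.4 hours:
  p_A = 0.4·e^(−0.4·4.4) = 0.4·e^(−1.7600) = 0.0688179
  p_B = 1.2·e^(−1.2·4.4) = 1.2·e^(−5.2800) = 0.00611092
  p_C = 2.3·e^(−2.3·4.4) = 2.3·e^(−10.1200) = 9.26121e-05
Unnormalised posteriors:
  π_A·p_A = 0.51 × 0.0688179 = 0.0350972
  π_B·p_B = 0.30 × 0.00611092 = 0.00183328
  π_C·p_C = 0.19 × 9.26121e-05 = 1.75963e-05
Sum: 0.0350972 + 0.00183328 + 1.75963e-05 = 0.036948
So the posterior for Group A is 0.0350972 / 0.036948 ≈ 0.9499.

0.9499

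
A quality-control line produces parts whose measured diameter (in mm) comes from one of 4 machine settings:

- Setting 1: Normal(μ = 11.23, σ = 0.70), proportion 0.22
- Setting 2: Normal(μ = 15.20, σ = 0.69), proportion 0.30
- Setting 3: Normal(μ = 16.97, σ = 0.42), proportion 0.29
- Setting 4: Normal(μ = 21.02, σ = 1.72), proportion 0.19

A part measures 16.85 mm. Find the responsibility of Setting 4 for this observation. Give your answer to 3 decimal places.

0.008

P(component k | x) = π_k·f_k(x) / marginal(x), where marginal(x) = Σ_j π_j·f_j(x).
Evaluate each component's likelihood at the observed value:
  f_1 = 5.74042e-15
  f_2 = 0.033139
  f_3 = 0.911873
  f_4 = 0.0122753
Multiply by the mixture weights:
  π_1·f_1 = 0.22 × 5.74042e-15 = 1.26289e-15
  π_2·f_2 = 0.30 × 0.033139 = 0.00994171
  π_3·f_3 = 0.29 × 0.911873 = 0.264443
  π_4·f_4 = 0.19 × 0.0122753 = 0.00233231
Evidence: 1.26289e-15 + 0.00994171 + 0.264443 + 0.00233231 = 0.276717
P(Setting 4 | x) ≈ 0.008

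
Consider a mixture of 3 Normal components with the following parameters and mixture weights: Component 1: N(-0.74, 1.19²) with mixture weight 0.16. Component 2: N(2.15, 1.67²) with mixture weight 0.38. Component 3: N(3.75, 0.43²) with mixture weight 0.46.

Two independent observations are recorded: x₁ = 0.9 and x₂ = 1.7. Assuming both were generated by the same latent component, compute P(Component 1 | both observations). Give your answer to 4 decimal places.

0.0510

Posterior ∝ prior × likelihood, so P(k | x) ∝ π_k f_k(x); normalise over all components.
Since both observations come from the same component, the likelihood for component k is f_k(x₁)·f_k(x₂).
  f_1 = [(1/(1.19·√(2π)))·exp(−(0.9−-0.74)²/(2·1.19²)) = 0.335246·exp(-0.94965) = 0.129699] × [0.0409664] = 0.00531328
  f_2 = [(1/(1.67·√(2π)))·exp(−(0.9−2.15)²/(2·1.67²)) = 0.238888·exp(-0.28013) = 0.180524] × [0.23037] = 0.0415874
  f_3 = [(1/(0.43·√(2π)))·exp(−(0.9−3.75)²/(2·0.43²)) = 0.927773·exp(-21.96458) = 2.68131e-10] × [1.07649e-05] = 2.88641e-15
Weight by the priors:
  π_1·f_1 = 0.16 × 0.00531328 = 0.000850125
  π_2·f_2 = 0.38 × 0.0415874 = 0.0158032
  π_3·f_3 = 0.46 × 2.88641e-15 = 1.32775e-15
Denominator: 0.000850125 + 0.0158032 + 1.32775e-15 = 0.0166533
P(Component 1 | x₁,x₂) = 0.000850125 / 0.0166533 ≈ 0.0510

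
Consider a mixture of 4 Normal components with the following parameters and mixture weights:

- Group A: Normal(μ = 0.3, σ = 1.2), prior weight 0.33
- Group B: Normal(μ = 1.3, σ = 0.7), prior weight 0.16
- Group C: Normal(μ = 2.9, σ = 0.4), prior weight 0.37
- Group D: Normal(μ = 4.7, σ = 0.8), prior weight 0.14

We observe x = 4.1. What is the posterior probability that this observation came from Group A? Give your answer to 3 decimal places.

Apply Bayes' rule: the posterior for each component is proportional to its prior times its likelihood at x.
Component likelihoods at x = 4.1:
  p_A = 0.00220915
  p_B = 0.000191186
  p_C = 0.0110796
  p_D = 0.376422
Weight by the priors:
  w_A·p_A = 0.33 × 0.00220915 = 0.000729018
  w_B·p_B = 0.16 × 0.000191186 = 3.05898e-05
  w_C·p_C = 0.37 × 0.0110796 = 0.00409946
  w_D·p_D = 0.14 × 0.376422 = 0.0526991
Evidence: 0.000729018 + 3.05898e-05 + 0.00409946 + 0.0526991 = 0.0575581
So the posterior for Group A is 0.000729018 / 0.0575581 ≈ 0.013.

0.013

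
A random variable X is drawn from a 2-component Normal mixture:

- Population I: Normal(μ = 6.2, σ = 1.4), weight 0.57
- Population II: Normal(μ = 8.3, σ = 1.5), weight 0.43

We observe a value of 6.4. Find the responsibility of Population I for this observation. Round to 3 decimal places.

0.758

Posterior ∝ prior × likelihood, so P(k | x) ∝ π_k f_k(x); normalise over all components.
Component likelihoods at x = 6.4:
  p_I = 0.282066
  p_II = 0.119239
Multiply by the mixture weights:
  π_I·p_I = 0.57 × 0.282066 = 0.160778
  π_II·p_II = 0.43 × 0.119239 = 0.0512727
Denominator: 0.160778 + 0.0512727 = 0.21205
So the posterior for Population I is 0.160778 / 0.21205 ≈ 0.758.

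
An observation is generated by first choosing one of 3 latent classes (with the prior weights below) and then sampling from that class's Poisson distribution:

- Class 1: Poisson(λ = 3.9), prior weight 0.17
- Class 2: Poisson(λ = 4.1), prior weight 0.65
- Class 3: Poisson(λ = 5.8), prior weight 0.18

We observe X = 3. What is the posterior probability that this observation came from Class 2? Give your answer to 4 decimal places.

0.7051

By Bayes' theorem, P(k | x) = P(Z=k) f_k(x) / Σ_j P(Z=j) f_j(x).
Evaluate each component's likelihood at the observed value:
  f_1 = e^(−3.9)·3.9^3/3! = 0.200122
  f_2 = e^(−4.1)·4.1^3/3! = 0.190368
  f_3 = e^(−5.8)·5.8^3/3! = 0.098452
Prior × likelihood for each component:
  P(Z=1)·f_1 = 0.17 × 0.200122 = 0.0340207
  P(Z=2)·f_2 = 0.65 × 0.190368 = 0.123739
  P(Z=3)·f_3 = 0.18 × 0.098452 = 0.0177214
Evidence: 0.0340207 + 0.123739 + 0.0177214 = 0.175481
So the posterior for Class 2 is 0.123739 / 0.175481 ≈ 0.7051.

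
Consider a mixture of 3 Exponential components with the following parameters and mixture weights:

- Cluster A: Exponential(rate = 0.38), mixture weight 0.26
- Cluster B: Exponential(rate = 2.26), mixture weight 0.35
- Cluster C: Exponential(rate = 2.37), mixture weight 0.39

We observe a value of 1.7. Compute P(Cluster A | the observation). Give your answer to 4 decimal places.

By Bayes' theorem, P(k | x) = π_k f_k(x) / Σ_j π_j f_j(x).
Evaluate each component's likelihood at the observed value:
  L_A = 0.38·e^(−0.38·1.7) = 0.38·e^(−0.6460) = 0.199172
  L_B = 2.26·e^(−2.26·1.7) = 2.26·e^(−3.8420) = 0.0484785
  L_C = 2.37·e^(−2.37·1.7) = 2.37·e^(−4.0290) = 0.0421673
Multiply by the mixture weights:
  π_A·L_A = 0.26 × 0.199172 = 0.0517848
  π_B·L_B = 0.35 × 0.0484785 = 0.0169675
  π_C·L_C = 0.39 × 0.0421673 = 0.0164453
Denominator: 0.0517848 + 0.0169675 + 0.0164453 = 0.0851976
P(Cluster A | 1.7) = 0.0517848 / 0.0851976 ≈ 0.6078

0.6078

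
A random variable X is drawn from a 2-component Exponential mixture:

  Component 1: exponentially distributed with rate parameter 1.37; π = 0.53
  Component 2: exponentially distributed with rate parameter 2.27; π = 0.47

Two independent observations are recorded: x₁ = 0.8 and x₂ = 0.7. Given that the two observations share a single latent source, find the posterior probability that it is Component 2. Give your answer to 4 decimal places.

Posterior ∝ prior × likelihood, so P(k | x) ∝ π_k f_k(x); normalise over all components.
Since both observations come from the same component, the likelihood for component k is f_k(x₁)·f_k(x₂).
  p_1 = [1.37·e^(−1.37·0.8) = 1.37·e^(−1.0960) = 0.457861] × [0.525088] = 0.240417
  p_2 = [2.27·e^(−2.27·0.8) = 2.27·e^(−1.8160) = 0.369273] × [0.463374] = 0.171111
Prior × likelihood for each component:
  π_1·p_1 = 0.53 × 0.240417 = 0.127421
  π_2·p_2 = 0.47 × 0.171111 = 0.0804224
Sum: 0.127421 + 0.0804224 = 0.207844
P(Component 2 | x₁,x₂) ≈ 0.3869

0.3869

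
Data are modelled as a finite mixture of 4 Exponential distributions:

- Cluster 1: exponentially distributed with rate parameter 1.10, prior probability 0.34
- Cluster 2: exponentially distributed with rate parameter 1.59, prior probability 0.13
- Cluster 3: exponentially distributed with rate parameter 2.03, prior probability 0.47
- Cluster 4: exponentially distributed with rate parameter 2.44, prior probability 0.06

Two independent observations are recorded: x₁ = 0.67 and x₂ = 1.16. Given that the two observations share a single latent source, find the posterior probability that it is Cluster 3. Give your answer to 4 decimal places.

0.3800

Posterior ∝ prior × likelihood, so P(k | x) ∝ π_k f_k(x); normalise over all components.
Since both observations come from the same component, the likelihood for component k is f_k(x₁)·f_k(x₂).
  p_1 = [0.526402] × [0.307067] = 0.161641
  p_2 = [0.547953] × [0.251411] = 0.137761
  p_3 = [0.520969] × [0.192672] = 0.100376
  p_4 = [0.475779] × [0.143934] = 0.0684807
Unnormalised posteriors:
  π_1·p_1 = 0.34 × 0.161641 = 0.0549578
  π_2·p_2 = 0.13 × 0.137761 = 0.017909
  π_3·p_3 = 0.47 × 0.100376 = 0.0471769
  π_4·p_4 = 0.06 × 0.0684807 = 0.00410884
Normaliser: 0.0549578 + 0.017909 + 0.0471769 + 0.00410884 = 0.124153
P(Cluster 3 | x₁,x₂) = 0.0471769 / 0.124153 ≈ 0.3800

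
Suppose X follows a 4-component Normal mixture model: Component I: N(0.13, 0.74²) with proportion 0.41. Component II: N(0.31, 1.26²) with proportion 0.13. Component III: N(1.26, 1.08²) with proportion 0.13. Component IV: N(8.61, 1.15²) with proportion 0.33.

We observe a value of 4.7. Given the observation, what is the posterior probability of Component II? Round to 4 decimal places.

0.1270

Apply Bayes' rule: the posterior for each component is proportional to its prior times its likelihood at x.
Normal densities:
  f_I = (1/(0.74·√(2π)))·exp(−(4.7−0.13)²/(2·0.74²)) = 0.539111·exp(-19.06949) = 2.81777e-09
  f_II = (1/(1.26·√(2π)))·exp(−(4.7−0.31)²/(2·1.26²)) = 0.316621·exp(-6.06957) = 0.00073208
  f_III = (1/(1.08·√(2π)))·exp(−(4.7−1.26)²/(2·1.08²)) = 0.369391·exp(-5.07270) = 0.00231441
  f_IV = (1/(1.15·√(2π)))·exp(−(4.7−8.61)²/(2·1.15²)) = 0.346906·exp(-5.78000) = 0.00107149
Weight by the priors:
  π_I·f_I = 0.41 × 2.81777e-09 = 1.15529e-09
  π_II·f_II = 0.13 × 0.00073208 = 9.51704e-05
  π_III·f_III = 0.13 × 0.00231441 = 0.000300873
  π_IV·f_IV = 0.33 × 0.00107149 = 0.000353593
Evidence: 1.15529e-09 + 9.51704e-05 + 0.000300873 + 0.000353593 = 0.000749638
Responsibility of Component II: 9.51704e-05 / 0.000749638 ≈ 0.1270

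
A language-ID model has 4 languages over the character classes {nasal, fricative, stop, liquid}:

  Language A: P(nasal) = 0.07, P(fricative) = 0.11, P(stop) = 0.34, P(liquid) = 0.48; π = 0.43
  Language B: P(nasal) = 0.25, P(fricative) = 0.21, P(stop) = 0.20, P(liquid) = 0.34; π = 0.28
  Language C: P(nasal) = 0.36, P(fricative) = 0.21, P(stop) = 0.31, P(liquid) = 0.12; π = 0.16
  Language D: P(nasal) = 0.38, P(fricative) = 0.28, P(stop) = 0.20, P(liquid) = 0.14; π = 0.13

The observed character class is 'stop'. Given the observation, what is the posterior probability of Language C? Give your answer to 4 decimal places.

Posterior ∝ prior × likelihood, so P(k | x) ∝ w_k f_k(x); normalise over all components.
Categorical probabilities:
  f_A = 0.34
  f_B = 0.2
  f_C = 0.31
  f_D = 0.2
Weight by the priors:
  w_A·f_A = 0.43 × 0.34 = 0.1462
  w_B·f_B = 0.28 × 0.2 = 0.056
  w_C·f_C = 0.16 × 0.31 = 0.0496
  w_D·f_D = 0.13 × 0.2 = 0.026
Normaliser: 0.1462 + 0.056 + 0.0496 + 0.026 = 0.2778
P(Language C | x) ≈ 0.1785

0.1785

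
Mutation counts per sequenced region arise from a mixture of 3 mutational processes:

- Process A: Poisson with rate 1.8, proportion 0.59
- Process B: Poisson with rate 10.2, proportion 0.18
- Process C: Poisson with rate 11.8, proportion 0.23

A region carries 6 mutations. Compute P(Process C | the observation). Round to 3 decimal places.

0.300

P(component k | x) = w_k·f_k(x) / marginal(x), where marginal(x) = Σ_j w_j·f_j(x).
Evaluate each component's likelihood at the observed value:
  L_A = 0.00780859
  L_B = 0.0581386
  L_C = 0.0281374
Multiply by the mixture weights:
  w_A·L_A = 0.59 × 0.00780859 = 0.00460707
  w_B·L_B = 0.18 × 0.0581386 = 0.010465
  w_C·L_C = 0.23 × 0.0281374 = 0.00647161
Normaliser: 0.00460707 + 0.010465 + 0.00647161 = 0.0215436
So the posterior for Process C is 0.00647161 / 0.0215436 ≈ 0.300.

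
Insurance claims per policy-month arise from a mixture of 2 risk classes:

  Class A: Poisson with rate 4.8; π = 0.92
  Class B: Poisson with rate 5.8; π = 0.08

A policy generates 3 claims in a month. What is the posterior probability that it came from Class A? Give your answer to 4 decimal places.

0.9466

Posterior ∝ prior × likelihood, so P(k | x) ∝ w_k f_k(x); normalise over all components.
Component likelihoods at x = 3 claims:
  f_A = 0.151691
  f_B = 0.098452
Unnormalised posteriors:
  w_A·f_A = 0.92 × 0.151691 = 0.139555
  w_B·f_B = 0.08 × 0.098452 = 0.00787616
Normaliser: 0.139555 + 0.00787616 = 0.147432
P(Class A | data) = 0.139555 / 0.147432 ≈ 0.9466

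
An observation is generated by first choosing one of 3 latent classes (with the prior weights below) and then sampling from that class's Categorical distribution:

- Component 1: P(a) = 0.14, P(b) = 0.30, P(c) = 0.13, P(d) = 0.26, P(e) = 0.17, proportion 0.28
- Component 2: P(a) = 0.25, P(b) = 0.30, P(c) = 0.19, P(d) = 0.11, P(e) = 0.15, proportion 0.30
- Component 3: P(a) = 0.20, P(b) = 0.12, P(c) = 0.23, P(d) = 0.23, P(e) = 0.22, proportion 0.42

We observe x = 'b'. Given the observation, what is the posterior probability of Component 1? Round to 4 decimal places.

Posterior ∝ prior × likelihood, so P(k | x) ∝ π_k f_k(x); normalise over all components.
Component likelihoods at x = 'b':
  p_1 = 0.3
  p_2 = 0.3
  p_3 = 0.12
Unnormalised posteriors:
  π_1·p_1 = 0.28 × 0.3 = 0.084
  π_2·p_2 = 0.30 × 0.3 = 0.09
  π_3·p_3 = 0.42 × 0.12 = 0.0504
Normaliser: 0.084 + 0.09 + 0.0504 = 0.2244
P(Component 1 | x) = 0.084 / 0.2244 ≈ 0.3743

0.3743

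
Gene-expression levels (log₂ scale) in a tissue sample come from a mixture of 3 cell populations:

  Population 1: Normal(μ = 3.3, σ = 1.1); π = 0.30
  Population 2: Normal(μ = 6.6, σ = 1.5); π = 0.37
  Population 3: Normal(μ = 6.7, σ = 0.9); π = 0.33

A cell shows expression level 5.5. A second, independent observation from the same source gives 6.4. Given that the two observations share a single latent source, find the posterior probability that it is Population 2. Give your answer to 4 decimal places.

0.4392

P(component k | x) = π_k·f_k(x) / marginal(x), where marginal(x) = Σ_j π_j·f_j(x).
Since both observations come from the same component, the likelihood for component k is f_k(x₁)·f_k(x₂).
  f_1 = [(1/(1.1·√(2π)))·exp(−(5.5−3.3)²/(2·1.1²)) = 0.362675·exp(-2.00000) = 0.0490827] × [0.00683757] = 0.000335606
  f_2 = [(1/(1.5·√(2π)))·exp(−(5.5−6.6)²/(2·1.5²)) = 0.265962·exp(-0.26889) = 0.203255] × [0.263608] = 0.0535797
  f_3 = [(1/(0.9·√(2π)))·exp(−(5.5−6.7)²/(2·0.9²)) = 0.443269·exp(-0.88889) = 0.182233] × [0.419315] = 0.0764131
Multiply by the mixture weights:
  π_1·f_1 = 0.30 × 0.000335606 = 0.000100682
  π_2·f_2 = 0.37 × 0.0535797 = 0.0198245
  π_3·f_3 = 0.33 × 0.0764131 = 0.0252163
Denominator: 0.000100682 + 0.0198245 + 0.0252163 = 0.0451415
P(Population 2 | x) = 0.0198245 / 0.0451415 ≈ 0.4392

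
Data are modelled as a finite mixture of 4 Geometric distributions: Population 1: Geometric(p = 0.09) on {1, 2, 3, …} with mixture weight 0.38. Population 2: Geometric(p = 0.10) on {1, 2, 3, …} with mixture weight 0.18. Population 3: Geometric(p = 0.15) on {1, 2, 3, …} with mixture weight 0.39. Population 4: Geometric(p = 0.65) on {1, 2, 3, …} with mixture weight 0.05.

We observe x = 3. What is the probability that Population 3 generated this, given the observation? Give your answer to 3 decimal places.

By Bayes' theorem, P(k | x) = π_k f_k(x) / Σ_j π_j f_j(x).
Component likelihoods at x = 3:
  f_1 = 0.074529
  f_2 = 0.081
  f_3 = 0.108375
  f_4 = 0.079625
Multiply by the mixture weights:
  π_1·f_1 = 0.38 × 0.074529 = 0.028321
  π_2·f_2 = 0.18 × 0.081 = 0.01458
  π_3·f_3 = 0.39 × 0.108375 = 0.0422662
  π_4·f_4 = 0.05 × 0.079625 = 0.00398125
Denominator: 0.028321 + 0.01458 + 0.0422662 + 0.00398125 = 0.0891485
Responsibility of Population 3: 0.0422662 / 0.0891485 ≈ 0.474

0.474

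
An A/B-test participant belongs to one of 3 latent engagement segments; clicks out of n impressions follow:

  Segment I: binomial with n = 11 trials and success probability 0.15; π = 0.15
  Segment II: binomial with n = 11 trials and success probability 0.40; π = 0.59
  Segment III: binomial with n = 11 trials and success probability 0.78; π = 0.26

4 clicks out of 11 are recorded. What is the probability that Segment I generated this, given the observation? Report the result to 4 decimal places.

Apply Bayes' rule: the posterior for each component is proportional to its prior times its likelihood at x.
Binomial probabilities:
  f_I = 0.0535564
  f_II = 0.23649
  f_III = 0.00304685
Weight by the priors:
  w_I·f_I = 0.15 × 0.0535564 = 0.00803346
  w_II·f_II = 0.59 × 0.23649 = 0.139529
  w_III·f_III = 0.26 × 0.00304685 = 0.000792181
Denominator: 0.00803346 + 0.139529 + 0.000792181 = 0.148355
Responsibility of Segment I: 0.00803346 / 0.148355 ≈ 0.0542

0.0542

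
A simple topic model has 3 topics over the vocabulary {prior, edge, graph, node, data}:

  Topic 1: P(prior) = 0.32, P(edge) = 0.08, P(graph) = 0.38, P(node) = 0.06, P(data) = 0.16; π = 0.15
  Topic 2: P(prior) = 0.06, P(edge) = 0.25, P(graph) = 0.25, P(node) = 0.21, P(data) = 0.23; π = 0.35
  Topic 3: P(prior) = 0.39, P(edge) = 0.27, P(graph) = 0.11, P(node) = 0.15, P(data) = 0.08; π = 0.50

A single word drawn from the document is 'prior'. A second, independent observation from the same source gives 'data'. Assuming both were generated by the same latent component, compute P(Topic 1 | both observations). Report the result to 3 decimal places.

0.273

Apply Bayes' rule: the posterior for each component is proportional to its prior times its likelihood at x.
Since both observations come from the same component, the likelihood for component k is f_k(x₁)·f_k(x₂).
  p_1 = [0.32] × [0.16] = 0.0512
  p_2 = [0.06] × [0.23] = 0.0138
  p_3 = [0.39] × [0.08] = 0.0312
Unnormalised posteriors:
  π_1·p_1 = 0.15 × 0.0512 = 0.00768
  π_2·p_2 = 0.35 × 0.0138 = 0.00483
  π_3·p_3 = 0.50 × 0.0312 = 0.0156
Marginal: 0.00768 + 0.00483 + 0.0156 = 0.02811
Responsibility of Topic 1: 0.00768 / 0.02811 ≈ 0.273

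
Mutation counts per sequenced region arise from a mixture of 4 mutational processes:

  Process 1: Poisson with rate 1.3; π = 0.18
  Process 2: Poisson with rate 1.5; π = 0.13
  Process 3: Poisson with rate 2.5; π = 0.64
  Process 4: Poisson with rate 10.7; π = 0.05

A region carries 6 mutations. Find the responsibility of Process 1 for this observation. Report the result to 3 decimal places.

P(component k | x) = π_k·f_k(x) / marginal(x), where marginal(x) = Σ_j π_j·f_j(x).
Evaluate each component's likelihood at the observed value:
  p_1 = e^(−1.3)·1.3^6/6! = 0.00182703
  p_2 = e^(−1.5)·1.5^6/6! = 0.00352999
  p_3 = e^(−2.5)·2.5^6/6! = 0.0278337
  p_4 = e^(−10.7)·10.7^6/6! = 0.0469915
Weight by the priors:
  π_1·p_1 = 0.18 × 0.00182703 = 0.000328865
  π_2·p_2 = 0.13 × 0.00352999 = 0.000458899
  π_3·p_3 = 0.64 × 0.0278337 = 0.0178136
  π_4·p_4 = 0.05 × 0.0469915 = 0.00234957
Denominator: 0.000328865 + 0.000458899 + 0.0178136 + 0.00234957 = 0.0209509
P(Process 1 | x) ≈ 0.016

0.016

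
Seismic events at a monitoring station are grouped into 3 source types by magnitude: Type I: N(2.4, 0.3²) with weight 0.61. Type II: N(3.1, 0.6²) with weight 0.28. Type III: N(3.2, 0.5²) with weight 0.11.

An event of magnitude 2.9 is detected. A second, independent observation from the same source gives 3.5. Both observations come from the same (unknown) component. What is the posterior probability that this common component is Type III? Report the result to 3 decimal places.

P(component k | x) = P(Z=k)·f_k(x) / marginal(x), where marginal(x) = Σ_j P(Z=j)·f_j(x).
Since both observations come from the same component, the likelihood for component k is f_k(x₁)·f_k(x₂).
  L_I = [(1/(0.3·√(2π)))·exp(−(2.9−2.4)²/(2·0.3²)) = 1.329808·exp(-1.38889) = 0.33159] × [0.0016009] = 0.000530844
  L_II = [(1/(0.6·√(2π)))·exp(−(2.9−3.1)²/(2·0.6²)) = 0.664904·exp(-0.05556) = 0.628972] × [0.532413] = 0.334873
  L_III = [(1/(0.5·√(2π)))·exp(−(2.9−3.2)²/(2·0.5²)) = 0.797885·exp(-0.18000) = 0.666449] × [0.666449] = 0.444155
Multiply by the mixture weights:
  P(Z=I)·L_I = 0.61 × 0.000530844 = 0.000323815
  P(Z=II)·L_II = 0.28 × 0.334873 = 0.0937645
  P(Z=III)·L_III = 0.11 × 0.444155 = 0.048857
Denominator: 0.000323815 + 0.0937645 + 0.048857 = 0.142945
So the posterior for Type III is 0.048857 / 0.142945 ≈ 0.342.

0.342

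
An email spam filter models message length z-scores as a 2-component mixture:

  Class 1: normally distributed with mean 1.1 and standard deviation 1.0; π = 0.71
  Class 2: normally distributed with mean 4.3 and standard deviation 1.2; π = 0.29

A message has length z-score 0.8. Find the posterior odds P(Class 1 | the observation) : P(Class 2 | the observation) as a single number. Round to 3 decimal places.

Posterior odds = (π_i f_i(x)) / (π_j f_j(x)); the normalising sum cancels.
Normal densities:
  f_1 = 0.381388
  f_2 = 0.00472573
0.270785 / 0.00137046 ≈ 197.587

197.587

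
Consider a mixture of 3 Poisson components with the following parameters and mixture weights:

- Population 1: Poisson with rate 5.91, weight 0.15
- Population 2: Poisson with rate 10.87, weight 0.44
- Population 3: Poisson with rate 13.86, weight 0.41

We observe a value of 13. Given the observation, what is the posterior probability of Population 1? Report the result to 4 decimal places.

0.0083

By Bayes' theorem, P(k | x) = w_k f_k(x) / Σ_j w_j f_j(x).
Poisson probabilities:
  L_1 = 0.00467387
  L_2 = 0.0903489
  L_3 = 0.106984
Weight by the priors:
  w_1·L_1 = 0.15 × 0.00467387 = 0.00070108
  w_2·L_2 = 0.44 × 0.0903489 = 0.0397535
  w_3·L_3 = 0.41 × 0.106984 = 0.0438636
Sum: 0.00070108 + 0.0397535 + 0.0438636 = 0.0843182
So the posterior for Population 1 is 0.00070108 / 0.0843182 ≈ 0.0083.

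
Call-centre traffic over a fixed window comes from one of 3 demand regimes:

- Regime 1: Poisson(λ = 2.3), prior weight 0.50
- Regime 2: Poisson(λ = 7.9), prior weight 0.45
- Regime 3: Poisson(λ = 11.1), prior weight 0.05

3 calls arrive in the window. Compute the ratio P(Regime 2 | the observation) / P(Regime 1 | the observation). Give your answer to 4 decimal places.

Posterior odds = (P(Z=i) f_i(x)) / (P(Z=j) f_j(x)); the normalising sum cancels.
Evaluate each component's likelihood at the observed value:
  p_1 = e^(−2.3)·2.3^3/3! = 0.203308
  p_2 = e^(−7.9)·7.9^3/3! = 0.0304652
  p_3 = e^(−11.1)·11.1^3/3! = 0.00344468
Posterior odds = (P(Z=2)·p_2) / (P(Z=1)·p_1) = (0.45·0.0304652) / (0.50·0.203308) = 0.0137093 / 0.101654 ≈ 0.1349

0.1349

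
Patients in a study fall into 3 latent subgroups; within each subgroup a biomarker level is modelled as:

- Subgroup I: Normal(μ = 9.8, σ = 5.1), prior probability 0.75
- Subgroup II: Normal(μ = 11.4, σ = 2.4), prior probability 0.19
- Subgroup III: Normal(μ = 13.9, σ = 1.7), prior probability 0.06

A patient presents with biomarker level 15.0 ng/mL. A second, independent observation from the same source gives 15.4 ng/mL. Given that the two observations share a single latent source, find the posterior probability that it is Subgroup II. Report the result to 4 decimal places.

0.1138

By Bayes' theorem, P(k | x) = P(Z=k) f_k(x) / Σ_j P(Z=j) f_j(x).
Since both observations come from the same component, the likelihood for component k is f_k(x₁)·f_k(x₂).
  f_I = [0.0465151] × [0.0428083] = 0.00199123
  f_II = [0.0539657] × [0.0414488] = 0.00223681
  f_III = [0.190346] × [0.159002] = 0.0302654
Unnormalised posteriors:
  P(Z=I)·f_I = 0.75 × 0.00199123 = 0.00149342
  P(Z=II)·f_II = 0.19 × 0.00223681 = 0.000424994
  P(Z=III)·f_III = 0.06 × 0.0302654 = 0.00181593
Denominator: 0.00149342 + 0.000424994 + 0.00181593 = 0.00373434
So the posterior for Subgroup II is 0.000424994 / 0.00373434 ≈ 0.1138.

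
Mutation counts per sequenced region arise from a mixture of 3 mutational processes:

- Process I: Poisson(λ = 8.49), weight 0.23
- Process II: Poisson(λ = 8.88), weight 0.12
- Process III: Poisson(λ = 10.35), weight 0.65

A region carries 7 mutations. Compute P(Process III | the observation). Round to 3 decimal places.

0.543

Apply Bayes' rule: the posterior for each component is proportional to its prior times its likelihood at x.
Component likelihoods at x = 7 mutations:
  p_I = 0.129647
  p_II = 0.120206
  p_III = 0.0807614
Weight by the priors:
  P(Z=I)·p_I = 0.23 × 0.129647 = 0.0298189
  P(Z=II)·p_II = 0.12 × 0.120206 = 0.0144247
  P(Z=III)·p_III = 0.65 × 0.0807614 = 0.0524949
Evidence: 0.0298189 + 0.0144247 + 0.0524949 = 0.0967385
P(Process III | 7 mutations) = 0.0524949 / 0.0967385 ≈ 0.543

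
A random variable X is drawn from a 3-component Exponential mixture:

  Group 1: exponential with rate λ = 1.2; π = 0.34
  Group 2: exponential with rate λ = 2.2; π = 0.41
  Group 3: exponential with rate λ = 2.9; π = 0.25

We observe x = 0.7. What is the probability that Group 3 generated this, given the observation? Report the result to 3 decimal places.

0.205

P(component k | x) = π_k·f_k(x) / marginal(x), where marginal(x) = Σ_j π_j·f_j(x).
Component likelihoods at x = 0.7:
  L_1 = 1.2·e^(−1.2·0.7) = 1.2·e^(−0.8400) = 0.518053
  L_2 = 2.2·e^(−2.2·0.7) = 2.2·e^(−1.5400) = 0.471638
  L_3 = 2.9·e^(−2.9·0.7) = 2.9·e^(−2.0300) = 0.380873
Multiply by the mixture weights:
  π_1·L_1 = 0.34 × 0.518053 = 0.176138
  π_2·L_2 = 0.41 × 0.471638 = 0.193372
  π_3·L_3 = 0.25 × 0.380873 = 0.0952183
Evidence: 0.176138 + 0.193372 + 0.0952183 = 0.464728
P(Group 3 | x) = 0.0952183 / 0.464728 ≈ 0.205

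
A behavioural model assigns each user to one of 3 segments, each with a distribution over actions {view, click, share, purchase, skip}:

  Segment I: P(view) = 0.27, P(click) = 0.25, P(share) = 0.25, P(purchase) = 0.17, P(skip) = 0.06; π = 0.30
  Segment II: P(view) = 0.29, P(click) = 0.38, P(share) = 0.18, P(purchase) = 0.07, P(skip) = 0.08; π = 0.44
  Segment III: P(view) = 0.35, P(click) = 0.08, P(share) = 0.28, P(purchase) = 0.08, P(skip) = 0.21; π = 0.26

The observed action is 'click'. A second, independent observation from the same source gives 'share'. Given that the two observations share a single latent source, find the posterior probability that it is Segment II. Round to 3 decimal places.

P(component k | x) = π_k·f_k(x) / marginal(x), where marginal(x) = Σ_j π_j·f_j(x).
Since both observations come from the same component, the likelihood for component k is f_k(x₁)·f_k(x₂).
  f_I = [P(click | comp) = 0.25] × [0.25] = 0.0625
  f_II = [P(click | comp) = 0.38] × [0.18] = 0.0684
  f_III = [P(click | comp) = 0.08] × [0.28] = 0.0224
Multiply by the mixture weights:
  π_I·f_I = 0.30 × 0.0625 = 0.01875
  π_II·f_II = 0.44 × 0.0684 = 0.030096
  π_III·f_III = 0.26 × 0.0224 = 0.005824
Sum: 0.01875 + 0.030096 + 0.005824 = 0.05467
P(Segment II | x₁,x₂) = 0.030096 / 0.05467 ≈ 0.551

0.551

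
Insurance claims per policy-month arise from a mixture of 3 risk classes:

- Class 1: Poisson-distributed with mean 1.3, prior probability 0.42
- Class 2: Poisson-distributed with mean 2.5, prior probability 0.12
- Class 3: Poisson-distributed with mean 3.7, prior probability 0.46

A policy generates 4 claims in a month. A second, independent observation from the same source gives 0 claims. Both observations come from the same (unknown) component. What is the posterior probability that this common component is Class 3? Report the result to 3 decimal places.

0.304

P(component k | x) = w_k·f_k(x) / marginal(x), where marginal(x) = Σ_j w_j·f_j(x).
Since both observations come from the same component, the likelihood for component k is f_k(x₁)·f_k(x₂).
  L_1 = [e^(−1.3)·1.3^4/4! = 0.0324324] × [0.272532] = 0.00883887
  L_2 = [e^(−2.5)·2.5^4/4! = 0.133602] × [0.082085] = 0.0109667
  L_3 = [e^(−3.7)·3.7^4/4! = 0.193066] × [0.0247235] = 0.00477328
Prior × likelihood for each component:
  w_1·L_1 = 0.42 × 0.00883887 = 0.00371232
  w_2·L_2 = 0.12 × 0.0109667 = 0.00131601
  w_3·L_3 = 0.46 × 0.00477328 = 0.00219571
Marginal: 0.00371232 + 0.00131601 + 0.00219571 = 0.00722404
So the posterior for Class 3 is 0.00219571 / 0.00722404 ≈ 0.304.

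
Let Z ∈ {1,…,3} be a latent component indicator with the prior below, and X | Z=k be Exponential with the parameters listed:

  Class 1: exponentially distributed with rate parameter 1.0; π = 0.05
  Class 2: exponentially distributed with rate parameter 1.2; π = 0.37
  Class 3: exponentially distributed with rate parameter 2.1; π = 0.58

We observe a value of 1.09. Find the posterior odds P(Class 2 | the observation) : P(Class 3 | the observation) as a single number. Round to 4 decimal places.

0.9723

The posterior odds equal the prior odds times the likelihood ratio: (P(Z=i)/P(Z=j))·(f_i(x)/f_j(x)).
Evaluate each component's likelihood at the observed value:
  L_1 = 1.0·e^(−1.0·1.09) = 1.0·e^(−1.0900) = 0.336216
  L_2 = 1.2·e^(−1.2·1.09) = 1.2·e^(−1.3080) = 0.324432
  L_3 = 2.1·e^(−2.1·1.09) = 2.1·e^(−2.2890) = 0.212872
Posterior odds = (P(Z=2)·L_2) / (P(Z=3)·L_3) = (0.37·0.324432) / (0.58·0.212872) = 0.12004 / 0.123466 ≈ 0.9723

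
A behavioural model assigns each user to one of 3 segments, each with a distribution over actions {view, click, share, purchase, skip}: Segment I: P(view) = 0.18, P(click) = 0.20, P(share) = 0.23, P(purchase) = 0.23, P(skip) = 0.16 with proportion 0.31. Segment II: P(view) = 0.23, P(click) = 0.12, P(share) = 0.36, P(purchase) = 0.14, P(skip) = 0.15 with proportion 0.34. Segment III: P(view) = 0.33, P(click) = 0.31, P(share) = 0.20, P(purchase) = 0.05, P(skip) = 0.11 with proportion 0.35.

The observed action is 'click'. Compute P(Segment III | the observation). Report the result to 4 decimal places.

0.5135

Posterior ∝ prior × likelihood, so P(k | x) ∝ π_k f_k(x); normalise over all components.
Categorical probabilities:
  p_I = 0.2
  p_II = 0.12
  p_III = 0.31
Multiply by the mixture weights:
  π_I·p_I = 0.31 × 0.2 = 0.062
  π_II·p_II = 0.34 × 0.12 = 0.0408
  π_III·p_III = 0.35 × 0.31 = 0.1085
Evidence: 0.062 + 0.0408 + 0.1085 = 0.2113
So the posterior for Segment III is 0.1085 / 0.2113 ≈ 0.5135.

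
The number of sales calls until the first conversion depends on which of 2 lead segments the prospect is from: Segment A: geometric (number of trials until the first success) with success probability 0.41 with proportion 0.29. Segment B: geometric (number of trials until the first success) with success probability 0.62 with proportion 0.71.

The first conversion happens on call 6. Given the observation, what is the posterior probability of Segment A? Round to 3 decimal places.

By Bayes' theorem, P(k | x) = π_k f_k(x) / Σ_j π_j f_j(x).
Component likelihoods at x = 6:
  L_A = 0.0293119
  L_B = 0.00491258
Multiply by the mixture weights:
  π_A·L_A = 0.29 × 0.0293119 = 0.00850045
  π_B·L_B = 0.71 × 0.00491258 = 0.00348793
Normaliser: 0.00850045 + 0.00348793 = 0.0119884
P(Segment A | 6) = 0.00850045 / 0.0119884 ≈ 0.709

0.709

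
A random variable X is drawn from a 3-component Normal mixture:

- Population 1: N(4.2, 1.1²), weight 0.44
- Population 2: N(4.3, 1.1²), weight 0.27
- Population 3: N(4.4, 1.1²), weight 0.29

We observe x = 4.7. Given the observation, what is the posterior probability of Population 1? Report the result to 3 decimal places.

The responsibility of component k is w_k f_k(x) divided by Σ_j w_j f_j(x).
Evaluate each component's likelihood at the observed value:
  f_1 = (1/(1.1·√(2π)))·exp(−(4.7−4.2)²/(2·1.1²)) = 0.362675·exp(-0.10331) = 0.327079
  f_2 = (1/(1.1·√(2π)))·exp(−(4.7−4.3)²/(2·1.1²)) = 0.362675·exp(-0.06612) = 0.339472
  f_3 = (1/(1.1·√(2π)))·exp(−(4.7−4.4)²/(2·1.1²)) = 0.362675·exp(-0.03719) = 0.349435
Multiply by the mixture weights:
  w_1·f_1 = 0.44 × 0.327079 = 0.143915
  w_2·f_2 = 0.27 × 0.339472 = 0.0916574
  w_3·f_3 = 0.29 × 0.349435 = 0.101336
Denominator: 0.143915 + 0.0916574 + 0.101336 = 0.336908
P(Population 1 | data) = 0.143915 / 0.336908 ≈ 0.427

0.427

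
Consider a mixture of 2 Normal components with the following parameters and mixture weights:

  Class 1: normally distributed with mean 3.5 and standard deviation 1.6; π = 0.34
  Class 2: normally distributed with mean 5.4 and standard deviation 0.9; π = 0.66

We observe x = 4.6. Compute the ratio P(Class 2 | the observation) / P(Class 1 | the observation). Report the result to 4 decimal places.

The posterior odds equal the prior odds times the likelihood ratio: (π_i/π_j)·(f_i(x)/f_j(x)).
Component likelihoods at x = 4.6:
  L_1 = 0.196858
  L_2 = 0.298603
Posterior odds = (π_2·L_2) / (π_1·L_1) = (0.66·0.298603) / (0.34·0.196858) = 0.197078 / 0.0669319 ≈ 2.9445

2.9445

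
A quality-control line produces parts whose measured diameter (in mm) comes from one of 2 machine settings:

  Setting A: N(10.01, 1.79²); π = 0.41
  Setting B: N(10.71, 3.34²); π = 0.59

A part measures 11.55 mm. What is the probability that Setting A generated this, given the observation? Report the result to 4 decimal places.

0.4803

By Bayes' theorem, P(k | x) = π_k f_k(x) / Σ_j π_j f_j(x).
Normal densities:
  p_A = (1/(1.79·√(2π)))·exp(−(11.55−10.01)²/(2·1.79²)) = 0.222873·exp(-0.37009) = 0.153932
  p_B = (1/(3.34·√(2π)))·exp(−(11.55−10.71)²/(2·3.34²)) = 0.119444·exp(-0.03163) = 0.115725
Prior × likelihood for each component:
  π_A·p_A = 0.41 × 0.153932 = 0.0631122
  π_B·p_B = 0.59 × 0.115725 = 0.068278
Normaliser: 0.0631122 + 0.068278 = 0.13139
P(Setting A | x) ≈ 0.4803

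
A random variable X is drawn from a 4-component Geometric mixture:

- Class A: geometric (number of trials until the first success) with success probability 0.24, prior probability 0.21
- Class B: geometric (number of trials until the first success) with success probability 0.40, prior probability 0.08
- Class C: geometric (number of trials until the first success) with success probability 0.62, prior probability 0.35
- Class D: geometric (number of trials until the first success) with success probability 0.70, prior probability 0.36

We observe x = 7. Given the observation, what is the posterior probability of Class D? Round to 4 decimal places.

0.0153

P(component k | x) = w_k·f_k(x) / marginal(x), where marginal(x) = Σ_j w_j·f_j(x).
Evaluate each component's likelihood at the observed value:
  f_A = 0.24·(1−0.24)^6 = 0.24·0.1927 = 0.046248
  f_B = 0.40·(1−0.40)^6 = 0.40·0.046656 = 0.0186624
  f_C = 0.62·(1−0.62)^6 = 0.62·0.00301094 = 0.00186678
  f_D = 0.70·(1−0.70)^6 = 0.70·0.000729 = 0.0005103
Unnormalised posteriors:
  w_A·f_A = 0.21 × 0.046248 = 0.00971208
  w_B·f_B = 0.08 × 0.0186624 = 0.00149299
  w_C·f_C = 0.35 × 0.00186678 = 0.000653373
  w_D·f_D = 0.36 × 0.0005103 = 0.000183708
Marginal: 0.00971208 + 0.00149299 + 0.000653373 + 0.000183708 = 0.0120421
Responsibility of Class D: 0.000183708 / 0.0120421 ≈ 0.0153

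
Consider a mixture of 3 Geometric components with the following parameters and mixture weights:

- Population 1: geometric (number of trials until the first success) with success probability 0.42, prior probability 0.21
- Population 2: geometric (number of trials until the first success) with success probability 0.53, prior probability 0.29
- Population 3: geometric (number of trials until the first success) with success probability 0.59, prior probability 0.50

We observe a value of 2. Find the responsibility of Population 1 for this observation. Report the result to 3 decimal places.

Apply Bayes' rule: the posterior for each component is proportional to its prior times its likelihood at x.
Geometric probabilities:
  p_1 = 0.2436
  p_2 = 0.2491
  p_3 = 0.2419
Unnormalised posteriors:
  π_1·p_1 = 0.21 × 0.2436 = 0.051156
  π_2·p_2 = 0.29 × 0.2491 = 0.072239
  π_3·p_3 = 0.50 × 0.2419 = 0.12095
Sum: 0.051156 + 0.072239 + 0.12095 = 0.244345
P(Population 1 | x) = 0.051156 / 0.244345 ≈ 0.209

0.209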